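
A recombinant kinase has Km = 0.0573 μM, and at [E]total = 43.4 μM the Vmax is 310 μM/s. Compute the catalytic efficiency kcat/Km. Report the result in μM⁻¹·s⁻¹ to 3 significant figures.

125 μM⁻¹·s⁻¹

kcat = Vmax/[E]total = 310/43.4 = 7.14 s⁻¹.
kcat/Km = 7.14/0.0573 = 125 μM⁻¹·s⁻¹.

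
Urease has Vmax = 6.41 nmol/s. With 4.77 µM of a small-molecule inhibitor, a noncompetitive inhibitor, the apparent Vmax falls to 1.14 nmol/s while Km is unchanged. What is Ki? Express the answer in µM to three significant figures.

Noncompetitive: Vmax,app = Vmax/α with α = 1 + [I]/Ki.
α = Vmax/Vmax,app = 6.41/1.14 = 5.623.
Since α = 1 + [I]/Ki, [I]/Ki = 5.623 − 1 = 4.623 and Ki = 4.77/4.623 = 1.03 µM.

1.03 µM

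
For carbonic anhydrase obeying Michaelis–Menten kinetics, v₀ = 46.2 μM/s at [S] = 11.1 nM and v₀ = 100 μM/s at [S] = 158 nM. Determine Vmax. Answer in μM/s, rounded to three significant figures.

110 μM/s

In reciprocal form, 1/v = (Km/Vmax)·(1/[S]) + 1/Vmax. The two points give (1/[S], 1/v) = (0.09009, 0.02165) and (0.006329, 0.01000).
Slope = (0.02165 − 0.01000)/(0.09009 − 0.006329) = 0.1390; intercept = 0.02165 − 0.1390×0.09009 = 0.009120.
Vmax = 1/intercept = 110 μM/s; Km = slope × Vmax = 0.1390 × 110 = 15.2 nM.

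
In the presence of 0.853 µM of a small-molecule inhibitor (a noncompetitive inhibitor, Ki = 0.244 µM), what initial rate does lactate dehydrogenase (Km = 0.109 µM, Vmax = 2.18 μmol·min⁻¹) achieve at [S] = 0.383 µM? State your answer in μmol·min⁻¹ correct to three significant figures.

0.377 μmol·min⁻¹

α = 1 + [I]/Ki = 1 + 0.853/0.244 = 4.496.
For a noncompetitive inhibitor, Vmax is reduced to Vmax/α while Km is unchanged: Km,app = 0.109 µM, Vmax,app = 0.485 μmol·min⁻¹.
v = Vmax,app·[S]/(Km,app + [S]) = 0.485 × 0.383/(0.109 + 0.383) = 0.377 μmol·min⁻¹.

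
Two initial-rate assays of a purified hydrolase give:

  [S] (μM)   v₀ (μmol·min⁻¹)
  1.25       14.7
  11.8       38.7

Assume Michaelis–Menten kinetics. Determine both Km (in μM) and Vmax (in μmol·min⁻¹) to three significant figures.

In reciprocal form, 1/v = (Km/Vmax)·(1/[S]) + 1/Vmax. The two points give (1/[S], 1/v) = (0.8000, 0.06803) and (0.08475, 0.02584).
Slope = (0.06803 − 0.02584)/(0.8000 − 0.08475) = 0.05898; intercept = 0.06803 − 0.05898×0.8000 = 0.02084.
Vmax = 1/intercept = 48.0 μmol·min⁻¹; Km = slope × Vmax = 0.05898 × 48.0 = 2.83 μM.

Km = 2.83 μM; Vmax = 48.0 μmol·min⁻¹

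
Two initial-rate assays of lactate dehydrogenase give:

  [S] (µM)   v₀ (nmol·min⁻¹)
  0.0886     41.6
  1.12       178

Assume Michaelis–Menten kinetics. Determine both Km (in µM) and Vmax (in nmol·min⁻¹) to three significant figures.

Km = 0.439 µM; Vmax = 248 nmol·min⁻¹

From v = Vmax[S]/(Km+[S]), each point gives Vmax = v(Km+[S])/[S].
Equating: 41.6(Km+0.0886)/0.0886 = 178(Km+1.12)/1.12.
469.5·Km + 41.6 = 158.9·Km + 178, so (469.5 − 158.9)·Km = 178 − 41.6.
Km = 136.4/310.6 = 0.439 µM; then Vmax = 41.6(0.439+0.0886)/0.0886 = 248 nmol·min⁻¹.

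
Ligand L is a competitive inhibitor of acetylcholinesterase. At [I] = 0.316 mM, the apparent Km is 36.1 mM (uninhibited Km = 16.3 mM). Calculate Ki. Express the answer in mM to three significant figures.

0.260 mM

Competitive: Km,app = α·Km with α = 1 + [I]/Ki.
α = Km,app/Km = 36.1/16.3 = 2.215.
Since α = 1 + [I]/Ki, [I]/Ki = 2.215 − 1 = 1.215 and Ki = 0.316/1.215 = 0.260 mM.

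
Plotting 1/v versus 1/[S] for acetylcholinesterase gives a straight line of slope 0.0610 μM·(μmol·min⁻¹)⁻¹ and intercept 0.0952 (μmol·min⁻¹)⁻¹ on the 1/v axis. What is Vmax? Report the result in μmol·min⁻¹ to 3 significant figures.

10.5 μmol·min⁻¹

The y-intercept of a Lineweaver–Burk plot equals 1/Vmax, so Vmax = 1/0.0952 = 10.5 μmol·min⁻¹.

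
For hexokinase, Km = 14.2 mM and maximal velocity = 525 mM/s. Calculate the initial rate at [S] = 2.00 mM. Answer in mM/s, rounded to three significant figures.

64.8 mM/s

v = Vmax·[S]/(Km + [S]) = 525 × 2.00 / (14.2 + 2.00)
  = 1050 / 16.20 = 64.8 mM/s.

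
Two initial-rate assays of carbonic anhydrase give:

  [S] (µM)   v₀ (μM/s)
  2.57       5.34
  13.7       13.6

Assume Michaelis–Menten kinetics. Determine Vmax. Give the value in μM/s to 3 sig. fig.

In reciprocal form, 1/v = (Km/Vmax)·(1/[S]) + 1/Vmax. The two points give (1/[S], 1/v) = (0.3891, 0.1873) and (0.07299, 0.07353).
Slope = (0.1873 − 0.07353)/(0.3891 − 0.07299) = 0.3598; intercept = 0.1873 − 0.3598×0.3891 = 0.04727.
Vmax = 1/intercept = 21.2 μM/s; Km = slope × Vmax = 0.3598 × 21.2 = 7.61 µM.

21.2 μM/s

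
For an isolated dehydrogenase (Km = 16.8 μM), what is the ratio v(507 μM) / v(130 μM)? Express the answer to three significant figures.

1.09

The fractional saturations are [S]/(Km+[S]) = 130/146.8 = 0.8856 and 507/523.8 = 0.9679.
v₂/v₁ is just their ratio: 0.9679/0.8856 = 1.09.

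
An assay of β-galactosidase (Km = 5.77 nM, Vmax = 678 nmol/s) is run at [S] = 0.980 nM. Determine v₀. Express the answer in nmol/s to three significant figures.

v = Vmax·[S]/(Km + [S]) = 678 × 0.980 / (5.77 + 0.980)
  = 664.4 / 6.750 = 98.4 nmol/s.

98.4 nmol/s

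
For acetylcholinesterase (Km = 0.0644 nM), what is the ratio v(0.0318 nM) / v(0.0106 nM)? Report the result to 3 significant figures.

Since Vmax cancels, v₂/v₁ = [S]₂(Km+[S]₁) / [S]₁(Km+[S]₂).
= 0.0318×(0.0644+0.0106) / (0.0106×(0.0644+0.0318)) = 0.002385/0.001020 = 2.34.

2.34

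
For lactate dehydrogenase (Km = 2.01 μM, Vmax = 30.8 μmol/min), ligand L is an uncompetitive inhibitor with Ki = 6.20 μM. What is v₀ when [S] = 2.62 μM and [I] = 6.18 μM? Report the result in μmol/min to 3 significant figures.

With α = 1 + [I]/Ki = 1 + 6.18/6.20 = 1.997, the uncompetitive rate law is v = (Vmax/α)·[S] / (Km/α + [S]).
v = (30.8/1.997)×2.62 / (2.01/1.997 + 2.62) = 40.41/3.627 = 11.1 μmol/min.

11.1 μmol/min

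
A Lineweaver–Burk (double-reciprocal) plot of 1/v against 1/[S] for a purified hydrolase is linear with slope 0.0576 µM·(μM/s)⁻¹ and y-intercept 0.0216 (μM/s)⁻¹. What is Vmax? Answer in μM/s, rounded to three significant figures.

The y-intercept of a Lineweaver–Burk plot equals 1/Vmax, so Vmax = 1/0.0216 = 46.3 μM/s.

46.3 μM/s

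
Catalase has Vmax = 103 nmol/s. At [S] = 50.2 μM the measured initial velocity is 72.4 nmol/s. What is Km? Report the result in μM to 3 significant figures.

v/Vmax = 72.4/103 = 0.7029 = [S]/(Km+[S]).
So Km + [S] = [S]/0.7029 = 71.42 μM, giving Km = 71.42 − 50.2 = 21.2 μM.

21.2 μM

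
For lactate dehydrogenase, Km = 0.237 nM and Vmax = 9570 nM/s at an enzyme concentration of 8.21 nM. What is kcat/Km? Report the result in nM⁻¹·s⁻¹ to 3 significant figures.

kcat = Vmax/[E]total = 9570/8.21 = 1170 s⁻¹.
kcat/Km = 1170/0.237 = 4920 nM⁻¹·s⁻¹.

4920 nM⁻¹·s⁻¹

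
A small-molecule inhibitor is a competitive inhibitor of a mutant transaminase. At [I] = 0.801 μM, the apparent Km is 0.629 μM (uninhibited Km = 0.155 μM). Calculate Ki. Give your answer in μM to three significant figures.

0.262 μM

Competitive: Km,app = α·Km with α = 1 + [I]/Ki.
α = Km,app/Km = 0.629/0.155 = 4.058.
Since α = 1 + [I]/Ki, [I]/Ki = 4.058 − 1 = 3.058 and Ki = 0.801/3.058 = 0.262 μM.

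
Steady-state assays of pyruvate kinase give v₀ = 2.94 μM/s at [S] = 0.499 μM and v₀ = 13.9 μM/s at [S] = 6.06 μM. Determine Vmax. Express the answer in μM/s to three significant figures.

20.9 μM/s

In reciprocal form, 1/v = (Km/Vmax)·(1/[S]) + 1/Vmax. The two points give (1/[S], 1/v) = (2.004, 0.3401) and (0.1650, 0.07194).
Slope = (0.3401 − 0.07194)/(2.004 − 0.1650) = 0.1458; intercept = 0.3401 − 0.1458×2.004 = 0.04788.
Vmax = 1/intercept = 20.9 μM/s; Km = slope × Vmax = 0.1458 × 20.9 = 3.05 μM.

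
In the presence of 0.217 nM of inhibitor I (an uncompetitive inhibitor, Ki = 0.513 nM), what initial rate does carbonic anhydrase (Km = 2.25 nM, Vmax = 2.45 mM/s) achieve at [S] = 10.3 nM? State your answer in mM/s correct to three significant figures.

1.49 mM/s

α = 1 + [I]/Ki = 1 + 0.217/0.513 = 1.423.
For an uncompetitive inhibitor, both parameters are divided by α, giving Vmax/α and Km/α: Km,app = 1.58 nM, Vmax,app = 1.72 mM/s.
v = Vmax,app·[S]/(Km,app + [S]) = 1.72 × 10.3/(1.58 + 10.3) = 1.49 mM/s.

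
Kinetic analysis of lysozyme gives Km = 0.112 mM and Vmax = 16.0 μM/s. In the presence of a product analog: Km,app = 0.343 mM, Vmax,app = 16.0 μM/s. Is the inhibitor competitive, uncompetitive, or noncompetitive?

competitive

Km increases (0.112 → 0.343 mM) while Vmax is unchanged — the hallmark of competitive inhibition.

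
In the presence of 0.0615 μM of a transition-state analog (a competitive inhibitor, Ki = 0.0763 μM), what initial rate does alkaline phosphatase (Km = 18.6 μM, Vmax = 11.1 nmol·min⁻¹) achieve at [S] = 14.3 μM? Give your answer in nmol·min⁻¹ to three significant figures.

α = 1 + [I]/Ki = 1 + 0.0615/0.0763 = 1.806.
For a competitive inhibitor, Vmax is unchanged and the apparent Km becomes α·Km: Km,app = 33.6 μM, Vmax,app = 11.1 nmol·min⁻¹.
v = Vmax,app·[S]/(Km,app + [S]) = 11.1 × 14.3/(33.6 + 14.3) = 3.31 nmol·min⁻¹.

3.31 nmol·min⁻¹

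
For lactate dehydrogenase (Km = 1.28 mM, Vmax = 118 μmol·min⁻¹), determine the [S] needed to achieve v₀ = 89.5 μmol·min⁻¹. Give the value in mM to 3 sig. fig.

Rearranging v = Vmax[S]/(Km+[S]) gives [S] = Km·v/(Vmax − v).
[S] = 1.28 × 89.5 / (118 − 89.5) = 114.6/28.50 = 4.02 mM.

4.02 mM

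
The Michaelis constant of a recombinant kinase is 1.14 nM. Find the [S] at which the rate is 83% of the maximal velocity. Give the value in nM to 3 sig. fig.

v/Vmax = [S]/(Km+[S]) = 0.83, so [S] = Km·0.83/(1 − 0.83) = 1.14 × 4.882.
[S] = 5.57 nM.

5.57 nM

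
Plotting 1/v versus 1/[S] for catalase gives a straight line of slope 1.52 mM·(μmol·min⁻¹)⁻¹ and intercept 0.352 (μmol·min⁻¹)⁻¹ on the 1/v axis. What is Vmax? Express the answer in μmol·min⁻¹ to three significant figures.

The y-intercept of a Lineweaver–Burk plot equals 1/Vmax, so Vmax = 1/0.352 = 2.84 μmol·min⁻¹.

2.84 μmol·min⁻¹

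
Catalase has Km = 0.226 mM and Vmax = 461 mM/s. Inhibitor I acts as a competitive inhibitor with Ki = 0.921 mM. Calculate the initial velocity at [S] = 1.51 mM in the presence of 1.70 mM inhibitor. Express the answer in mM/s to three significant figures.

With α = 1 + [I]/Ki = 1 + 1.70/0.921 = 2.846, the competitive rate law is v = Vmax[S] / (αKm + [S]).
v = 461×1.51 / (2.846×0.226 + 1.51) = 696.1/2.153 = 323 mM/s.

323 mM/s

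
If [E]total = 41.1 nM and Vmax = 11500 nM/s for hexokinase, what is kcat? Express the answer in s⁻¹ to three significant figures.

280 s⁻¹

kcat = Vmax/[E]total = 11500 nM/s / 41.1 nM = 280 s⁻¹.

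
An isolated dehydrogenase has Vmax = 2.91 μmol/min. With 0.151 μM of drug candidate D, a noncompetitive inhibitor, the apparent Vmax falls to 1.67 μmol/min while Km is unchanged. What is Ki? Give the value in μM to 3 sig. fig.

0.203 μM

Noncompetitive: Vmax,app = Vmax/α with α = 1 + [I]/Ki.
α = Vmax/Vmax,app = 2.91/1.67 = 1.743.
Since α = 1 + [I]/Ki, [I]/Ki = 1.743 − 1 = 0.7425 and Ki = 0.151/0.7425 = 0.203 μM.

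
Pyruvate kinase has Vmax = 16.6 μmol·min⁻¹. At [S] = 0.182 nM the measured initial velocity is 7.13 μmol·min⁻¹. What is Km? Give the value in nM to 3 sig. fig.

From v = Vmax[S]/(Km+[S]), Km = [S](Vmax − v)/v.
Km = 0.182 × (16.6 − 7.13) / 7.13 = 1.724/7.13 = 0.242 nM.

0.242 nM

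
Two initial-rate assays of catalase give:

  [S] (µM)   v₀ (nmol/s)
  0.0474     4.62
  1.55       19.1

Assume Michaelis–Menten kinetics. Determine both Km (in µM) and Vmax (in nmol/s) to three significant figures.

From v = Vmax[S]/(Km+[S]), each point gives Vmax = v(Km+[S])/[S].
Equating: 4.62(Km+0.0474)/0.0474 = 19.1(Km+1.55)/1.55.
97.47·Km + 4.62 = 12.32·Km + 19.1, so (97.47 − 12.32)·Km = 19.1 − 4.62.
Km = 14.48/85.15 = 0.170 µM; then Vmax = 4.62(0.170+0.0474)/0.0474 = 21.2 nmol/s.

Km = 0.170 µM; Vmax = 21.2 nmol/s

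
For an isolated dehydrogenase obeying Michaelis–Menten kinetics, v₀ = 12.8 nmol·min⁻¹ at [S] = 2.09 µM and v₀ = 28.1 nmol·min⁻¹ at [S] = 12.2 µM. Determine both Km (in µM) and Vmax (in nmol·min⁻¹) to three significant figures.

Km = 4.00 µM; Vmax = 37.3 nmol·min⁻¹

From v = Vmax[S]/(Km+[S]), each point gives Vmax = v(Km+[S])/[S].
Equating: 12.8(Km+2.09)/2.09 = 28.1(Km+12.2)/12.2.
6.124·Km + 12.8 = 2.303·Km + 28.1, so (6.124 − 2.303)·Km = 28.1 − 12.8.
Km = 15.30/3.821 = 4.00 µM; then Vmax = 12.8(4.00+2.09)/2.09 = 37.3 nmol·min⁻¹.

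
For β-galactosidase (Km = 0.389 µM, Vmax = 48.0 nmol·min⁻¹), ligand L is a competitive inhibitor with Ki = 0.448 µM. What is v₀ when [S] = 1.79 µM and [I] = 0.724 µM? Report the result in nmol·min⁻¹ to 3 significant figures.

α = 1 + [I]/Ki = 1 + 0.724/0.448 = 2.616.
For a competitive inhibitor, Vmax is unchanged and the apparent Km becomes α·Km: Km,app = 1.02 µM, Vmax,app = 48.0 nmol·min⁻¹.
v = Vmax,app·[S]/(Km,app + [S]) = 48.0 × 1.79/(1.02 + 1.79) = 30.6 nmol·min⁻¹.

30.6 nmol·min⁻¹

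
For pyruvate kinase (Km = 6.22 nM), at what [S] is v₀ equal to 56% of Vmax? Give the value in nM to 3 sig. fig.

v/Vmax = [S]/(Km+[S]) = 0.56, so [S] = Km·0.56/(1 − 0.56) = 6.22 × 1.273.
[S] = 7.92 nM.

7.92 nM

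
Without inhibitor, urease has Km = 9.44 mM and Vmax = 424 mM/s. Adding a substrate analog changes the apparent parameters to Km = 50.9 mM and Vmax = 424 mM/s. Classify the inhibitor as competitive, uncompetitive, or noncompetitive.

competitive

Km increases (9.44 → 50.9 mM) while Vmax is unchanged — the hallmark of competitive inhibition.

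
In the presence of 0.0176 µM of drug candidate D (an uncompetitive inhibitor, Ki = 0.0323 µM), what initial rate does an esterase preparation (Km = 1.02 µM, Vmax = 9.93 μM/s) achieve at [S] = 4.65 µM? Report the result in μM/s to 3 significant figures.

5.63 μM/s

α = 1 + [I]/Ki = 1 + 0.0176/0.0323 = 1.545.
For an uncompetitive inhibitor, both parameters are divided by α, giving Vmax/α and Km/α: Km,app = 0.660 µM, Vmax,app = 6.43 μM/s.
v = Vmax,app·[S]/(Km,app + [S]) = 6.43 × 4.65/(0.660 + 4.65) = 5.63 μM/s.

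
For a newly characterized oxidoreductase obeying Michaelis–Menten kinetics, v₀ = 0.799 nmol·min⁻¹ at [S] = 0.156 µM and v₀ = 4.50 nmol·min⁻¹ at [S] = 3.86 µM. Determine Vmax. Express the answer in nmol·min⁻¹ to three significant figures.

In reciprocal form, 1/v = (Km/Vmax)·(1/[S]) + 1/Vmax. The two points give (1/[S], 1/v) = (6.410, 1.252) and (0.2591, 0.2222).
Slope = (1.252 − 0.2222)/(6.410 − 0.2591) = 0.1673; intercept = 1.252 − 0.1673×6.410 = 0.1789.
Vmax = 1/intercept = 5.59 nmol·min⁻¹; Km = slope × Vmax = 0.1673 × 5.59 = 0.936 µM.

5.59 nmol·min⁻¹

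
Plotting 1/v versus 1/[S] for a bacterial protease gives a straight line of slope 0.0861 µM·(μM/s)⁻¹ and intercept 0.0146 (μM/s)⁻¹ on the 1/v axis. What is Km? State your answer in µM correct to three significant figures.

y-intercept = 1/Vmax ⇒ Vmax = 68.5 μM/s; slope = Km/Vmax ⇒ Km = slope × Vmax.
Km = 0.0861 × 68.5 = 5.90 µM.

5.90 µM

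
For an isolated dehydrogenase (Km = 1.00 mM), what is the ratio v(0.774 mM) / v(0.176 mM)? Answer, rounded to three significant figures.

2.92

The fractional saturations are [S]/(Km+[S]) = 0.176/1.176 = 0.1497 and 0.774/1.774 = 0.4363.
v₂/v₁ is just their ratio: 0.4363/0.1497 = 2.92.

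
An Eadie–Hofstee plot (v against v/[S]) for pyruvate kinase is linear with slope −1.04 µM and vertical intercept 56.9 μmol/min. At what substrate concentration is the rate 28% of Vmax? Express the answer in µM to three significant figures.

0.404 µM

The Eadie–Hofstee slope gives Km = 1.04 µM (slope = −Km).
v/Vmax = [S]/(Km+[S]) = 0.28 ⇒ [S] = Km·0.28/(1−0.28) = 1.04 × 0.3889 = 0.404 µM.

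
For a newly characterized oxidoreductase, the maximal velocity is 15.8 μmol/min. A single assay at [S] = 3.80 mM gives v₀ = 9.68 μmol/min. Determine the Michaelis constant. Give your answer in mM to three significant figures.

2.40 mM

From v = Vmax[S]/(Km+[S]), Km = [S](Vmax − v)/v.
Km = 3.80 × (15.8 − 9.68) / 9.68 = 23.26/9.68 = 2.40 mM.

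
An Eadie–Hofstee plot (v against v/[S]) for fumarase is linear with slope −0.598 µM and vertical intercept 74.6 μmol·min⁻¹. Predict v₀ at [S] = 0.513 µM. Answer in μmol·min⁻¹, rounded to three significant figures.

34.4 μmol·min⁻¹

In the Eadie–Hofstee form v = Vmax − Km·(v/[S]), the slope is −Km and the intercept is Vmax, so Km = 0.598 µM and Vmax = 74.6 μmol·min⁻¹.
v = 74.6 × 0.513/(0.598 + 0.513) = 34.4 μmol·min⁻¹.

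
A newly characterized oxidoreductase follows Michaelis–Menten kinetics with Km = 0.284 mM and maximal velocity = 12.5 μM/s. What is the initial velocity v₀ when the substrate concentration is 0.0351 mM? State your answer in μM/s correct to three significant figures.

v = Vmax·[S]/(Km + [S]) = 12.5 × 0.0351 / (0.284 + 0.0351)
  = 0.4388 / 0.3191 = 1.37 μM/s.

1.37 μM/s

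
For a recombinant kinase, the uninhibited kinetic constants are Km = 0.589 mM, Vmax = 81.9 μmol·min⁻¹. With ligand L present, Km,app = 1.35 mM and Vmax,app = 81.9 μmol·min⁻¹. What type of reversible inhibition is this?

competitive

Km increases (0.589 → 1.35 mM) while Vmax is unchanged — the hallmark of competitive inhibition.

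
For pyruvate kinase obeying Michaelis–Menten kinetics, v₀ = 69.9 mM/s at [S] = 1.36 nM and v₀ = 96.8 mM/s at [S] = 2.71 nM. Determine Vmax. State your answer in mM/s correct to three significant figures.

From v = Vmax[S]/(Km+[S]), each point gives Vmax = v(Km+[S])/[S].
Equating: 69.9(Km+1.36)/1.36 = 96.8(Km+2.71)/2.71.
51.40·Km + 69.9 = 35.72·Km + 96.8, so (51.40 − 35.72)·Km = 96.8 − 69.9.
Km = 26.90/15.68 = 1.72 nM; then Vmax = 69.9(1.72+1.36)/1.36 = 158 mM/s.

158 mM/s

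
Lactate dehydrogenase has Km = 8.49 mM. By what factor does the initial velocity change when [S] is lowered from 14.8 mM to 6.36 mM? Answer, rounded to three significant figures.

0.674

The fractional saturations are [S]/(Km+[S]) = 14.8/23.29 = 0.6355 and 6.36/14.85 = 0.4283.
v₂/v₁ is just their ratio: 0.4283/0.6355 = 0.674.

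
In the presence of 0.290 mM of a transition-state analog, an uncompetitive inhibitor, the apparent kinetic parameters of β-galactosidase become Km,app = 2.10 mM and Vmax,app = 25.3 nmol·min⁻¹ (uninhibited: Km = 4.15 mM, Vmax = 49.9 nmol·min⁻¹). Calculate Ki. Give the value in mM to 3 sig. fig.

0.298 mM

Uncompetitive: Vmax,app = Vmax/α (and Km,app = Km/α) with α = 1 + [I]/Ki.
α = Vmax/Vmax,app = 49.9/25.3 = 1.972.
Since α = 1 + [I]/Ki, [I]/Ki = 1.972 − 1 = 0.9723 and Ki = 0.290/0.9723 = 0.298 mM.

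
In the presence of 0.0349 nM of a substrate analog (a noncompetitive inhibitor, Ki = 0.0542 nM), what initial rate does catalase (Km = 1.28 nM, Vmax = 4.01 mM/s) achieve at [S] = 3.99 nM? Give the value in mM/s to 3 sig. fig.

1.85 mM/s

With α = 1 + [I]/Ki = 1 + 0.0349/0.0542 = 1.644, the noncompetitive rate law is v = (Vmax/α)·[S] / (Km + [S]).
v = (4.01/1.644)×3.99 / (1.28 + 3.99) = 9.733/5.270 = 1.85 mM/s.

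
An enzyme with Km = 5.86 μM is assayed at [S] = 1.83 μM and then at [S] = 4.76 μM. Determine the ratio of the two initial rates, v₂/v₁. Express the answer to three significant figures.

1.88

The fractional saturations are [S]/(Km+[S]) = 1.83/7.690 = 0.2380 and 4.76/10.62 = 0.4482.
v₂/v₁ is just their ratio: 0.4482/0.2380 = 1.88.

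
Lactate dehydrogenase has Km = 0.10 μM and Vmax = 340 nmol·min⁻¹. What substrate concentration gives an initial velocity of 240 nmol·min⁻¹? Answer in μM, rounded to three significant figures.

Rearranging v = Vmax[S]/(Km+[S]) gives [S] = Km·v/(Vmax − v).
[S] = 0.10 × 240 / (340 − 240) = 24.00/100.0 = 0.240 μM.

0.240 μM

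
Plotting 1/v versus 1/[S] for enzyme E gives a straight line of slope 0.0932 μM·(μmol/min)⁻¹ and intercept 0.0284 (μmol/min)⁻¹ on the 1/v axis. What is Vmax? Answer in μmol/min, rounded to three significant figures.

The y-intercept of a Lineweaver–Burk plot equals 1/Vmax, so Vmax = 1/0.0284 = 35.2 μmol/min.

35.2 μmol/min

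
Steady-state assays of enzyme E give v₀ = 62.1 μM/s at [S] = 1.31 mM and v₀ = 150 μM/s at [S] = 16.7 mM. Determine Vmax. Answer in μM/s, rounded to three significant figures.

From v = Vmax[S]/(Km+[S]), each point gives Vmax = v(Km+[S])/[S].
Equating: 62.1(Km+1.31)/1.31 = 150(Km+16.7)/16.7.
47.40·Km + 62.1 = 8.982·Km + 150, so (47.40 − 8.982)·Km = 150 − 62.1.
Km = 87.90/38.42 = 2.29 mM; then Vmax = 62.1(2.29+1.31)/1.31 = 171 μM/s.

171 μM/s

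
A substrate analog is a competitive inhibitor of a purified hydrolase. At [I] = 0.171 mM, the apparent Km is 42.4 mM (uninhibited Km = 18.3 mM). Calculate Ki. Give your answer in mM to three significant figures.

Competitive: Km,app = α·Km with α = 1 + [I]/Ki.
α = Km,app/Km = 42.4/18.3 = 2.317.
Ki = [I]/(α − 1) = 0.171/1.317 = 0.130 mM.

0.130 mM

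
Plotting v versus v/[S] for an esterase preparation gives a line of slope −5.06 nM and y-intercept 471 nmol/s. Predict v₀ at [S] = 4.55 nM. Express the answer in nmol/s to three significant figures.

223 nmol/s

In the Eadie–Hofstee form v = Vmax − Km·(v/[S]), the slope is −Km and the intercept is Vmax, so Km = 5.06 nM and Vmax = 471 nmol/s.
v = 471 × 4.55/(5.06 + 4.55) = 223 nmol/s.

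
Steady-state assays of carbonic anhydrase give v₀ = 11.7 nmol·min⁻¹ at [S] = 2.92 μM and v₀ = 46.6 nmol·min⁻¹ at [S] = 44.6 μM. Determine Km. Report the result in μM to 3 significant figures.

11.8 μM

From v = Vmax[S]/(Km+[S]), each point gives Vmax = v(Km+[S])/[S].
Equating: 11.7(Km+2.92)/2.92 = 46.6(Km+44.6)/44.6.
4.007·Km + 11.7 = 1.045·Km + 46.6, so (4.007 − 1.045)·Km = 46.6 − 11.7.
Km = 34.90/2.962 = 11.8 μM; then Vmax = 11.7(11.8+2.92)/2.92 = 58.9 nmol·min⁻¹.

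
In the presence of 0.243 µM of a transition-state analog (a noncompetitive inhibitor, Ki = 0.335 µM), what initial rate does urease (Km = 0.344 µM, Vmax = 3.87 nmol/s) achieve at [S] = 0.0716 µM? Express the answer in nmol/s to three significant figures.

0.386 nmol/s

With α = 1 + [I]/Ki = 1 + 0.243/0.335 = 1.725, the noncompetitive rate law is v = (Vmax/α)·[S] / (Km + [S]).
v = (3.87/1.725)×0.0716 / (0.344 + 0.0716) = 0.1606/0.4156 = 0.386 nmol/s.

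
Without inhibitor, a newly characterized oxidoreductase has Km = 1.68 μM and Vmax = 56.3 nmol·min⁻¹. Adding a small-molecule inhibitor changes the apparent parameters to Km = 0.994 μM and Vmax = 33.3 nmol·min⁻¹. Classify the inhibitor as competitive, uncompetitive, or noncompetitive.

Both Km and Vmax decrease by the same factor (~1.69-fold) — characteristic of uncompetitive inhibition.

uncompetitive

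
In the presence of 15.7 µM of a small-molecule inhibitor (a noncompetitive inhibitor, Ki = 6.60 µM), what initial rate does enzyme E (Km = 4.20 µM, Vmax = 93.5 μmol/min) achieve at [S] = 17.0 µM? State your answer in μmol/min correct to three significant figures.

α = 1 + [I]/Ki = 1 + 15.7/6.60 = 3.379.
For a noncompetitive inhibitor, Vmax is reduced to Vmax/α while Km is unchanged: Km,app = 4.20 µM, Vmax,app = 27.7 μmol/min.
v = Vmax,app·[S]/(Km,app + [S]) = 27.7 × 17.0/(4.20 + 17.0) = 22.2 μmol/min.

22.2 μmol/min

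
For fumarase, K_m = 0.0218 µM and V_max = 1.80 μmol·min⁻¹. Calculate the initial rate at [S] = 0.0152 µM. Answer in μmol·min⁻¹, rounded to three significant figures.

0.739 μmol·min⁻¹

v = Vmax·[S]/(Km + [S]) = 1.80 × 0.0152 / (0.0218 + 0.0152)
  = 0.02736 / 0.03700 = 0.739 μmol·min⁻¹.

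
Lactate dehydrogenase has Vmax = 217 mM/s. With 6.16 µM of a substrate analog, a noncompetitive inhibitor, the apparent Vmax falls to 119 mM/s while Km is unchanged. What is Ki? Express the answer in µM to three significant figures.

7.48 µM

Noncompetitive: Vmax,app = Vmax/α with α = 1 + [I]/Ki.
α = Vmax/Vmax,app = 217/119 = 1.824.
Ki = [I]/(α − 1) = 6.16/0.8235 = 7.48 µM.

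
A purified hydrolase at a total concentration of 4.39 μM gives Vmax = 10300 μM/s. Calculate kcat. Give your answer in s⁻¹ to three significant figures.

kcat = Vmax/[E]total = 10300 μM/s / 4.39 μM = 2350 s⁻¹.

2350 s⁻¹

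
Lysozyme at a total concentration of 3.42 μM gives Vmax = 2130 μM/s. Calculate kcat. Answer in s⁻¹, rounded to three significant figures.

kcat = Vmax/[E]total = 2130 μM/s / 3.42 μM = 623 s⁻¹.

623 s⁻¹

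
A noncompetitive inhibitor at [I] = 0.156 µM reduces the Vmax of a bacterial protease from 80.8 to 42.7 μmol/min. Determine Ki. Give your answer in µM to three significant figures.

Noncompetitive: Vmax,app = Vmax/α with α = 1 + [I]/Ki.
α = Vmax/Vmax,app = 80.8/42.7 = 1.892.
Ki = [I]/(α − 1) = 0.156/0.8923 = 0.175 µM.

0.175 µM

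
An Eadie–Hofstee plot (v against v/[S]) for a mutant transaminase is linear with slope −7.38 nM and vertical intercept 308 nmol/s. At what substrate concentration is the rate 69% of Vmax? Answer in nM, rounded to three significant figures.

The Eadie–Hofstee slope gives Km = 7.38 nM (slope = −Km).
v/Vmax = [S]/(Km+[S]) = 0.69 ⇒ [S] = Km·0.69/(1−0.69) = 7.38 × 2.226 = 16.4 nM.

16.4 nM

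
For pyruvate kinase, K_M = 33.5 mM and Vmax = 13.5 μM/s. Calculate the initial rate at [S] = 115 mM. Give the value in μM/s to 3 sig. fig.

v = Vmax·[S]/(Km + [S]) = 13.5 × 115 / (33.5 + 115)
  = 1552 / 148.5 = 10.5 μM/s.

10.5 μM/s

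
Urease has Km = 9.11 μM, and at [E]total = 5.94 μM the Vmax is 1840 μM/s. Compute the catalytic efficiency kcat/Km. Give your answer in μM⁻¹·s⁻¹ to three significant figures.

kcat = Vmax/[E]total = 1840/5.94 = 310 s⁻¹.
kcat/Km = 310/9.11 = 34.0 μM⁻¹·s⁻¹.

34.0 μM⁻¹·s⁻¹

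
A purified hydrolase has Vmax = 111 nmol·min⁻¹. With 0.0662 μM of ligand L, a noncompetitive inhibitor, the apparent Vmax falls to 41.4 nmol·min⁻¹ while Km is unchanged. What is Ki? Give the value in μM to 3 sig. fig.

0.0394 μM

Noncompetitive: Vmax,app = Vmax/α with α = 1 + [I]/Ki.
α = Vmax/Vmax,app = 111/41.4 = 2.681.
Ki = [I]/(α − 1) = 0.0662/1.681 = 0.0394 μM.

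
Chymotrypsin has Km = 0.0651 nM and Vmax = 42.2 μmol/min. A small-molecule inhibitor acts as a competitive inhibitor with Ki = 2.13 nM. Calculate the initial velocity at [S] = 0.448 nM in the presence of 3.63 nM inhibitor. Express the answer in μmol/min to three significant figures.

30.3 μmol/min

With α = 1 + [I]/Ki = 1 + 3.63/2.13 = 2.704, the competitive rate law is v = Vmax[S] / (αKm + [S]).
v = 42.2×0.448 / (2.704×0.0651 + 0.448) = 18.91/0.6240 = 30.3 μmol/min.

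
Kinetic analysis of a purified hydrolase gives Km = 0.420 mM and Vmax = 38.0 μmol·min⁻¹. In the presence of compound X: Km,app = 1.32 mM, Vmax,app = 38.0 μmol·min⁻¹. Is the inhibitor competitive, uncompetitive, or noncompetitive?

Km increases (0.420 → 1.32 mM) while Vmax is unchanged — the hallmark of competitive inhibition.

competitive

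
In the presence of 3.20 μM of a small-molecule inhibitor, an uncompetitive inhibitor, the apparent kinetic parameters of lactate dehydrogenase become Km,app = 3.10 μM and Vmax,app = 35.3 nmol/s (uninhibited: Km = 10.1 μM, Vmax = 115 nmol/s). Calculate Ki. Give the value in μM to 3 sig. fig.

Uncompetitive: Vmax,app = Vmax/α (and Km,app = Km/α) with α = 1 + [I]/Ki.
α = Vmax/Vmax,app = 115/35.3 = 3.258.
Ki = [I]/(α − 1) = 3.20/2.258 = 1.42 μM.

1.42 μM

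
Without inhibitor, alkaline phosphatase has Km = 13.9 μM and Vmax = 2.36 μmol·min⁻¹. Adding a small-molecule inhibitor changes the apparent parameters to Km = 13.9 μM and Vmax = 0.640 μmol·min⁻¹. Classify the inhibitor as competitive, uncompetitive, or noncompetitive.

noncompetitive

Vmax decreases (2.36 → 0.640 μmol·min⁻¹) while Km is unchanged — pure noncompetitive inhibition.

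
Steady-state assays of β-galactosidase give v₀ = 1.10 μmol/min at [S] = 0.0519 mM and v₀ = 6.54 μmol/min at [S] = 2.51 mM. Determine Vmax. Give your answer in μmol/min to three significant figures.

7.30 μmol/min

In reciprocal form, 1/v = (Km/Vmax)·(1/[S]) + 1/Vmax. The two points give (1/[S], 1/v) = (19.27, 0.9091) and (0.3984, 0.1529).
Slope = (0.9091 − 0.1529)/(19.27 − 0.3984) = 0.04007; intercept = 0.9091 − 0.04007×19.27 = 0.1369.
Vmax = 1/intercept = 7.30 μmol/min; Km = slope × Vmax = 0.04007 × 7.30 = 0.293 mM.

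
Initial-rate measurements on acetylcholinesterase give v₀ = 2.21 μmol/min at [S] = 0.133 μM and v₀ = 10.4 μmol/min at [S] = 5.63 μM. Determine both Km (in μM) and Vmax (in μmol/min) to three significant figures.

From v = Vmax[S]/(Km+[S]), each point gives Vmax = v(Km+[S])/[S].
Equating: 2.21(Km+0.133)/0.133 = 10.4(Km+5.63)/5.63.
16.62·Km + 2.21 = 1.847·Km + 10.4, so (16.62 − 1.847)·Km = 10.4 − 2.21.
Km = 8.190/14.77 = 0.555 μM; then Vmax = 2.21(0.555+0.133)/0.133 = 11.4 μmol/min.

Km = 0.555 μM; Vmax = 11.4 μmol/min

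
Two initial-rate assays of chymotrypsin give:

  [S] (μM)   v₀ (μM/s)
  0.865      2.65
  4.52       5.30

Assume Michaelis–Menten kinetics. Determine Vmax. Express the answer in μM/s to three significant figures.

6.94 μM/s

In reciprocal form, 1/v = (Km/Vmax)·(1/[S]) + 1/Vmax. The two points give (1/[S], 1/v) = (1.156, 0.3774) and (0.2212, 0.1887).
Slope = (0.3774 − 0.1887)/(1.156 − 0.2212) = 0.2018; intercept = 0.3774 − 0.2018×1.156 = 0.1440.
Vmax = 1/intercept = 6.94 μM/s; Km = slope × Vmax = 0.2018 × 6.94 = 1.40 μM.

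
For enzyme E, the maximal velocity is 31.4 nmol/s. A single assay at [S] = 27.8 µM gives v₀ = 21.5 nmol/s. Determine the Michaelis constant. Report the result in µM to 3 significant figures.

From v = Vmax[S]/(Km+[S]), Km = [S](Vmax − v)/v.
Km = 27.8 × (31.4 − 21.5) / 21.5 = 275.2/21.5 = 12.8 µM.

12.8 µM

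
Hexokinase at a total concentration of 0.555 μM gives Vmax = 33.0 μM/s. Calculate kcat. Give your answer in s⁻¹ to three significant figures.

kcat = Vmax/[E]total = 33.0 μM/s / 0.555 μM = 59.5 s⁻¹.

59.5 s⁻¹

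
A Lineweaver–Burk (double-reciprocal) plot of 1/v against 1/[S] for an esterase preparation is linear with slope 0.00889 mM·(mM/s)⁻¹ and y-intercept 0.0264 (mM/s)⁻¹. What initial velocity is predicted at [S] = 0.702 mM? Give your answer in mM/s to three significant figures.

The y-intercept is 1/Vmax, so Vmax = 1/0.0264 = 37.9 mM/s.
The slope is Km/Vmax, so Km = 0.00889 × 37.9 = 0.337 mM.
Then v = 37.9 × 0.702/(0.337 + 0.702) = 25.6 mM/s.

25.6 mM/s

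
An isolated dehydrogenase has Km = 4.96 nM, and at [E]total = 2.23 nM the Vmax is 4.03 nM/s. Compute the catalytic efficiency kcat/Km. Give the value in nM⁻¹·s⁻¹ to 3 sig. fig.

kcat = Vmax/[E]total = 4.03/2.23 = 1.81 s⁻¹.
kcat/Km = 1.81/4.96 = 0.364 nM⁻¹·s⁻¹.

0.364 nM⁻¹·s⁻¹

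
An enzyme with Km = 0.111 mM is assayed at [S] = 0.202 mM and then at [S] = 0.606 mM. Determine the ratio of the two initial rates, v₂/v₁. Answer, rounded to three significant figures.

The fractional saturations are [S]/(Km+[S]) = 0.202/0.3130 = 0.6454 and 0.606/0.7170 = 0.8452.
v₂/v₁ is just their ratio: 0.8452/0.6454 = 1.31.

1.31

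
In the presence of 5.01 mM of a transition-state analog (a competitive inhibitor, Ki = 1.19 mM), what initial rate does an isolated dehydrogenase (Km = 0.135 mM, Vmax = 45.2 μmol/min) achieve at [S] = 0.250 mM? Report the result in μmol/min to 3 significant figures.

α = 1 + [I]/Ki = 1 + 5.01/1.19 = 5.210.
For a competitive inhibitor, Vmax is unchanged and the apparent Km becomes α·Km: Km,app = 0.703 mM, Vmax,app = 45.2 μmol/min.
v = Vmax,app·[S]/(Km,app + [S]) = 45.2 × 0.250/(0.703 + 0.250) = 11.9 μmol/min.

11.9 μmol/min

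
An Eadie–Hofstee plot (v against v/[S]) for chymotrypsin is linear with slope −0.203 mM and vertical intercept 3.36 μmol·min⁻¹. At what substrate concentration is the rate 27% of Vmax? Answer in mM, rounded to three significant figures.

The Eadie–Hofstee slope gives Km = 0.203 mM (slope = −Km).
v/Vmax = [S]/(Km+[S]) = 0.27 ⇒ [S] = Km·0.27/(1−0.27) = 0.203 × 0.3699 = 0.0751 mM.

0.0751 mM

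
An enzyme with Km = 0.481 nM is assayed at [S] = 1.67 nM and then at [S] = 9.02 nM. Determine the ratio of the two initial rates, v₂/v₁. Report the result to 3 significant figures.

Since Vmax cancels, v₂/v₁ = [S]₂(Km+[S]₁) / [S]₁(Km+[S]₂).
= 9.02×(0.481+1.67) / (1.67×(0.481+9.02)) = 19.40/15.87 = 1.22.

1.22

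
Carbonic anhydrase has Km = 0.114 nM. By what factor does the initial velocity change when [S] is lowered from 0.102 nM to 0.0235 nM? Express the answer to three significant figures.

The fractional saturations are [S]/(Km+[S]) = 0.102/0.2160 = 0.4722 and 0.0235/0.1375 = 0.1709.
v₂/v₁ is just their ratio: 0.1709/0.4722 = 0.362.

0.362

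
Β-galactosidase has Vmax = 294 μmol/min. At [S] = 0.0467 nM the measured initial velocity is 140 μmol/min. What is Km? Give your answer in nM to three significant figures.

0.0514 nM

v/Vmax = 140/294 = 0.4762 = [S]/(Km+[S]).
So Km + [S] = [S]/0.4762 = 0.09807 nM, giving Km = 0.09807 − 0.0467 = 0.0514 nM.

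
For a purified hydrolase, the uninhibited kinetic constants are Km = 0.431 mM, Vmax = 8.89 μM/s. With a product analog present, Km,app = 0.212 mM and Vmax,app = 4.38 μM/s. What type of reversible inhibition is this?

Both Km and Vmax decrease by the same factor (~2.03-fold) — characteristic of uncompetitive inhibition.

uncompetitive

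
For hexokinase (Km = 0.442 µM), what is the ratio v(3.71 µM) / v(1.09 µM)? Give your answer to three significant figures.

1.26

Since Vmax cancels, v₂/v₁ = [S]₂(Km+[S]₁) / [S]₁(Km+[S]₂).
= 3.71×(0.442+1.09) / (1.09×(0.442+3.71)) = 5.684/4.526 = 1.26.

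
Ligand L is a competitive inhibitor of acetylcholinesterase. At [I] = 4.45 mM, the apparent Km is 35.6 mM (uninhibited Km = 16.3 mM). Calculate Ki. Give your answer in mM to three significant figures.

3.76 mM

Competitive: Km,app = α·Km with α = 1 + [I]/Ki.
α = Km,app/Km = 35.6/16.3 = 2.184.
Since α = 1 + [I]/Ki, [I]/Ki = 2.184 − 1 = 1.184 and Ki = 4.45/1.184 = 3.76 mM.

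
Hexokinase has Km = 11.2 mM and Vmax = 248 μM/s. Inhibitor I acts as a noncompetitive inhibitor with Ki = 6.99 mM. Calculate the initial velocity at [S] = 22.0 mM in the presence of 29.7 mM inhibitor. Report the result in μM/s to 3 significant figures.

31.3 μM/s

α = 1 + [I]/Ki = 1 + 29.7/6.99 = 5.249.
For a noncompetitive inhibitor, Vmax is reduced to Vmax/α while Km is unchanged: Km,app = 11.2 mM, Vmax,app = 47.2 μM/s.
v = Vmax,app·[S]/(Km,app + [S]) = 47.2 × 22.0/(11.2 + 22.0) = 31.3 μM/s.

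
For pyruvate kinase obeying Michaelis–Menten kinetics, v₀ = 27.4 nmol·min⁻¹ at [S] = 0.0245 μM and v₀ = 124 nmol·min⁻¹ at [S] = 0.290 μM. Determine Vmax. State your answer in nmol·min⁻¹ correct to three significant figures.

In reciprocal form, 1/v = (Km/Vmax)·(1/[S]) + 1/Vmax. The two points give (1/[S], 1/v) = (40.82, 0.03650) and (3.448, 0.008065).
Slope = (0.03650 − 0.008065)/(40.82 − 3.448) = 0.0007609; intercept = 0.03650 − 0.0007609×40.82 = 0.005441.
Vmax = 1/intercept = 184 nmol·min⁻¹; Km = slope × Vmax = 0.0007609 × 184 = 0.140 μM.

184 nmol·min⁻¹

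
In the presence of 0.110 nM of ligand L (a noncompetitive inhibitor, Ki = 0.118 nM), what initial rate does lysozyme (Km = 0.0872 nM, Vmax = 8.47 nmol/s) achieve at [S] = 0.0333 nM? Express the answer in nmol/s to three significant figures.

1.21 nmol/s

α = 1 + [I]/Ki = 1 + 0.110/0.118 = 1.932.
For a noncompetitive inhibitor, Vmax is reduced to Vmax/α while Km is unchanged: Km,app = 0.0872 nM, Vmax,app = 4.38 nmol/s.
v = Vmax,app·[S]/(Km,app + [S]) = 4.38 × 0.0333/(0.0872 + 0.0333) = 1.21 nmol/s.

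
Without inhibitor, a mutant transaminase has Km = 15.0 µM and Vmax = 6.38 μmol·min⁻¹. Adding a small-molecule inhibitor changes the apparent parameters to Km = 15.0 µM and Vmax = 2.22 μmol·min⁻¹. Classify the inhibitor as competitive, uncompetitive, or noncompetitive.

noncompetitive

Vmax decreases (6.38 → 2.22 μmol·min⁻¹) while Km is unchanged — pure noncompetitive inhibition.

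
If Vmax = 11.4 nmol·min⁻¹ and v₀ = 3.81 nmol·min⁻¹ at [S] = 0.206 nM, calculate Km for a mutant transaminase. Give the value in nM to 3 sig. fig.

0.410 nM

v/Vmax = 3.81/11.4 = 0.3342 = [S]/(Km+[S]).
So Km + [S] = [S]/0.3342 = 0.6164 nM, giving Km = 0.6164 − 0.206 = 0.410 nM.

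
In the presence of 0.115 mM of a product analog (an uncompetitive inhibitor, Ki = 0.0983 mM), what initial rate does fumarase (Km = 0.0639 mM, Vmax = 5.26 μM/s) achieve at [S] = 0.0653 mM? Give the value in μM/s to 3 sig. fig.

With α = 1 + [I]/Ki = 1 + 0.115/0.0983 = 2.170, the uncompetitive rate law is v = (Vmax/α)·[S] / (Km/α + [S]).
v = (5.26/2.170)×0.0653 / (0.0639/2.170 + 0.0653) = 0.1583/0.09475 = 1.67 μM/s.

1.67 μM/s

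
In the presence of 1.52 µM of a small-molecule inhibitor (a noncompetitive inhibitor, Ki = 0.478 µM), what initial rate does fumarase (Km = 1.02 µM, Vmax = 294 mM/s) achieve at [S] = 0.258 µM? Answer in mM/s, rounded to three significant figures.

14.2 mM/s

With α = 1 + [I]/Ki = 1 + 1.52/0.478 = 4.180, the noncompetitive rate law is v = (Vmax/α)·[S] / (Km + [S]).
v = (294/4.180)×0.258 / (1.02 + 0.258) = 18.15/1.278 = 14.2 mM/s.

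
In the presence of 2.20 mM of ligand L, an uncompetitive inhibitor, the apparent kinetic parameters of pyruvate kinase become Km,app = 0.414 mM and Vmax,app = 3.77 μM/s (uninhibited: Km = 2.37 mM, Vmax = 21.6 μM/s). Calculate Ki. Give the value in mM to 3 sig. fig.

Uncompetitive: Vmax,app = Vmax/α (and Km,app = Km/α) with α = 1 + [I]/Ki.
α = Vmax/Vmax,app = 21.6/3.77 = 5.729.
Ki = [I]/(α − 1) = 2.20/4.729 = 0.465 mM.

0.465 mM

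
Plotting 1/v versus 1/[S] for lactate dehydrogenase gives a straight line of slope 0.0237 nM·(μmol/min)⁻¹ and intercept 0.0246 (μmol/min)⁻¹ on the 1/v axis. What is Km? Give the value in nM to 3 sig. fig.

y-intercept = 1/Vmax ⇒ Vmax = 40.7 μmol/min; slope = Km/Vmax ⇒ Km = slope × Vmax.
Km = 0.0237 × 40.7 = 0.963 nM.

0.963 nM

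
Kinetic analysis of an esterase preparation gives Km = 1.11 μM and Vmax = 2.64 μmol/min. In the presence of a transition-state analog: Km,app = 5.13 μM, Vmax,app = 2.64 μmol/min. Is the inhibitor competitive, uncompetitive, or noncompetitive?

competitive

Km increases (1.11 → 5.13 μM) while Vmax is unchanged — the hallmark of competitive inhibition.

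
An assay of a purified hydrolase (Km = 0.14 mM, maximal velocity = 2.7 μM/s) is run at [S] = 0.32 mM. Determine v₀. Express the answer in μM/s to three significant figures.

v = Vmax·[S]/(Km + [S]) = 2.7 × 0.32 / (0.14 + 0.32)
  = 0.8640 / 0.4600 = 1.88 μM/s.

1.88 μM/s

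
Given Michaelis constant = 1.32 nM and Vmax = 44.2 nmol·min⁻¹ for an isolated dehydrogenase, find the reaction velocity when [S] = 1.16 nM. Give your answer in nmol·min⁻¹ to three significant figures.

20.7 nmol·min⁻¹

v = Vmax·[S]/(Km + [S]) = 44.2 × 1.16 / (1.32 + 1.16)
  = 51.27 / 2.480 = 20.7 nmol·min⁻¹.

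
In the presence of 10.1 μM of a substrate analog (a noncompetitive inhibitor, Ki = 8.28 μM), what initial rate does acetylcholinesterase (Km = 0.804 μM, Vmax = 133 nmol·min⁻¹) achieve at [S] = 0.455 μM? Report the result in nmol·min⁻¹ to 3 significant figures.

21.7 nmol·min⁻¹

α = 1 + [I]/Ki = 1 + 10.1/8.28 = 2.220.
For a noncompetitive inhibitor, Vmax is reduced to Vmax/α while Km is unchanged: Km,app = 0.804 μM, Vmax,app = 59.9 nmol·min⁻¹.
v = Vmax,app·[S]/(Km,app + [S]) = 59.9 × 0.455/(0.804 + 0.455) = 21.7 nmol·min⁻¹.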